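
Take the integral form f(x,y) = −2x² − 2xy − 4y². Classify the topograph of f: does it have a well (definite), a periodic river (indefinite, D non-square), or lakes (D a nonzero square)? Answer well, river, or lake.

D = b²−4ac = (-2)² − 4·(-2)·(-4) = -28
D < 0 ⇒ definite ⇒ every region one sign ⇒ single well

well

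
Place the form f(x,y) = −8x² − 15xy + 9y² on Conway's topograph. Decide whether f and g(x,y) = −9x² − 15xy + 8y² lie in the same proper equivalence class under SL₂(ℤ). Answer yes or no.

D₁ = 513, D₂ = 513
river cycle of f (length 16): (9, 15, -8), (-8, 17, 7), (7, 11, -14), (-14, 17, 4), (4, 15, -18), (-18, 21, 1), (1, 21, -18), (-18, 15, 4), (4, 17, -14), (-14, 11, 7), … (6 more)
river cycle of g (length 16): (8, 15, -9), (-9, 21, 2), (2, 19, -19), (-19, 19, 2), (2, 21, -9), (-9, 15, 8), (8, 17, -7), (-7, 11, 14), (14, 17, -4), (-4, 15, 18), … (6 more)
cycles differ ⇒ inequivalent

no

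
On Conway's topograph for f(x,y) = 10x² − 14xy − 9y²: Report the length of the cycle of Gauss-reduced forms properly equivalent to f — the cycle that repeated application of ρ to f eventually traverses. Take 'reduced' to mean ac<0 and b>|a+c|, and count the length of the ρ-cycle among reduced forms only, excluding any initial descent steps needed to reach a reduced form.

D = 556, ⌊√D⌋ = 23
descent: ρ → (-9,14,10)  [lands on river]
river: ρ → (10,6,-13)
river: ρ → (-13,20,3)
river: ρ → (3,22,-6)
river: ρ → (-6,14,15)
river: ρ → (15,16,-5)
river: ρ → (-5,14,18)
river: ρ → (18,22,-1)
river: ρ → (-1,22,18)
river: ρ → (18,14,-5)
river: ρ → (-5,16,15)
river: ρ → (15,14,-6)
river: ρ → (-6,22,3)
river: ρ → (3,20,-13)
river: ρ → (-13,6,10)
river: ρ → (10,14,-9)
river: ρ → (-9,22,2)
river: ρ → (2,22,-9)
ρ-cycle length = 18 (tail of 1 descent step not counted)

18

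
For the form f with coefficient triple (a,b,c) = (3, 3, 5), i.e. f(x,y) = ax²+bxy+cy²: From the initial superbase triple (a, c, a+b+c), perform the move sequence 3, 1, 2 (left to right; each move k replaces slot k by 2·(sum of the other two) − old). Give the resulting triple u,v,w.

start (3,5,11) = (f(1,0),f(0,1),f(1,1))
replace slot 3: 2·(3+5) − 11 = 5 → (3,5,5)
replace slot 1: 2·(5+5) − 3 = 17 → (17,5,5)
replace slot 2: 2·(17+5) − 5 = 39 → (17,39,5)

17,39,5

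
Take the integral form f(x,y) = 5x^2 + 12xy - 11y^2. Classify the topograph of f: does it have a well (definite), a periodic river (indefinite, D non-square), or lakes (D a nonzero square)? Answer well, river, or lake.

D = b²−4ac = 12² − 4·5·(-11) = 364
D > 0 non-square ⇒ indefinite ⇒ periodic river

river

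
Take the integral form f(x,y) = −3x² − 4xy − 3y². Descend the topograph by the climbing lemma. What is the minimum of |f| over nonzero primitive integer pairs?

translate: b→-2 (≡4 mod 6), so (3,4,3)→(3,-2,2)
flip: (3,-2,2)→(2,2,3)
reduced (well bottom): (2,2,3) with a≤c, −a<b≤a
well minimum |f| = |-2| = 2 (negative-definite)

2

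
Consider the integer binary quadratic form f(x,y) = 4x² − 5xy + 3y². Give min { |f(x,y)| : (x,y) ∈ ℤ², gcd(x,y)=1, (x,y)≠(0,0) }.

translate: b→3 (≡-5 mod 8), so (4,-5,3)→(4,3,2)
flip: (4,3,2)→(2,-3,4)
translate: b→1 (≡-3 mod 4), so (2,-3,4)→(2,1,3)
reduced (well bottom): (2,1,3) with a≤c, −a<b≤a
well minimum = a = 2

2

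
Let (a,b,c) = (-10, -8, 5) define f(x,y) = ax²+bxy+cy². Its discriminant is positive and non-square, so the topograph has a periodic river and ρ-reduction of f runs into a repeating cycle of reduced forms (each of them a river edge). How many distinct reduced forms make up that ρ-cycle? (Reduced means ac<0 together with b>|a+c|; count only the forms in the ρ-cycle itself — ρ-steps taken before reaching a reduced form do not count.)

D = 264, ⌊√D⌋ = 16
descent: ρ → (5,8,-10)  [lands on river]
river: ρ → (-10,12,3)
river: ρ → (3,12,-10)
river: ρ → (-10,8,5)
river: ρ → (5,12,-6)
river: ρ → (-6,12,5)
ρ-cycle length = 6 (tail of 1 descent step not counted)

6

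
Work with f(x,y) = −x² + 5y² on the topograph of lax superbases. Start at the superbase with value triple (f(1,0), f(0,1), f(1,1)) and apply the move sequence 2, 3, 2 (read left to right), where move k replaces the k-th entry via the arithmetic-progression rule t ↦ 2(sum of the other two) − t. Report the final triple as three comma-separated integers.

start (-1,5,4) = (f(1,0),f(0,1),f(1,1))
replace slot 2: 2·((-1)+4) − 5 = 1 → (-1,1,4)
replace slot 3: 2·((-1)+1) − 4 = -4 → (-1,1,-4)
replace slot 2: 2·((-1)+(-4)) − 1 = -11 → (-1,-11,-4)

-1,-11,-4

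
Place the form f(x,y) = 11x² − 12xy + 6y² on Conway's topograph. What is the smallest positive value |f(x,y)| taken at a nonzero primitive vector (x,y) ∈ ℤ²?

translate: b→10 (≡-12 mod 22), so (11,-12,6)→(11,10,5)
flip: (11,10,5)→(5,-10,11)
translate: b→0 (≡-10 mod 10), so (5,-10,11)→(5,0,6)
reduced (well bottom): (5,0,6) with a≤c, −a<b≤a
well minimum = a = 5

5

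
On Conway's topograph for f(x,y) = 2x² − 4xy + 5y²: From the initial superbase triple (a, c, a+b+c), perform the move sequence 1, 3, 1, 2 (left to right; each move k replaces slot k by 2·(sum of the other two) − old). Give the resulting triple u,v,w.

start (2,5,3) = (f(1,0),f(0,1),f(1,1))
replace slot 1: 2·(5+3) − 2 = 14 → (14,5,3)
replace slot 3: 2·(14+5) − 3 = 35 → (14,5,35)
replace slot 1: 2·(5+35) − 14 = 66 → (66,5,35)
replace slot 2: 2·(66+35) − 5 = 197 → (66,197,35)

66,197,35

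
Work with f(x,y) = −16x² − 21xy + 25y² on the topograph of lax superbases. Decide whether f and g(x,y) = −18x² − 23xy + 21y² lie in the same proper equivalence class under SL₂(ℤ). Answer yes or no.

D₁ = 2041, D₂ = 2041
river cycle of f (length 32): (25, 21, -16), (-16, 43, 3), (3, 41, -30), (-30, 19, 14), (14, 37, -12), (-12, 35, 17), (17, 33, -14), (-14, 23, 27), (27, 31, -10), (-10, 29, 30), … (22 more)
river cycle of g (length 38): (21, 23, -18), (-18, 13, 26), (26, 39, -5), (-5, 41, 18), (18, 31, -15), (-15, 29, 20), (20, 11, -24), (-24, 37, 7), (7, 33, -34), (-34, 35, 6), … (28 more)
cycles differ ⇒ inequivalent

no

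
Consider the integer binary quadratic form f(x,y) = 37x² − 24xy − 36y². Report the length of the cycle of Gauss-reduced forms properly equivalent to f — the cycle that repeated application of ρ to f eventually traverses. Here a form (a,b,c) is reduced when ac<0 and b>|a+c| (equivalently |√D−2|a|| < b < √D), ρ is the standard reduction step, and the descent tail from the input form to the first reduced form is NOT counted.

D = 5904, ⌊√D⌋ = 76
descent: ρ → (-36,24,37)  [lands on river]
river: ρ → (37,50,-23)
river: ρ → (-23,42,45)
river: ρ → (45,48,-20)
river: ρ → (-20,72,9)
river: ρ → (9,72,-20)
river: ρ → (-20,48,45)
river: ρ → (45,42,-23)
river: ρ → (-23,50,37)
river: ρ → (37,24,-36)
river: ρ → (-36,48,25)
river: ρ → (25,52,-32)
river: ρ → (-32,76,1)
river: ρ → (1,76,-32)
river: ρ → (-32,52,25)
river: ρ → (25,48,-36)
ρ-cycle length = 16 (tail of 1 descent step not counted)

16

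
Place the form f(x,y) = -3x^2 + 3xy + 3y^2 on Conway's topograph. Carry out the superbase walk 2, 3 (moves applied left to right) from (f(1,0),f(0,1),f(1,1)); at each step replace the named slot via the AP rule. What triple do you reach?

start (-3,3,3) = (f(1,0),f(0,1),f(1,1))
replace slot 2: 2·((-3)+3) − 3 = -3 → (-3,-3,3)
replace slot 3: 2·((-3)+(-3)) − 3 = -15 → (-3,-3,-15)

-3,-3,-15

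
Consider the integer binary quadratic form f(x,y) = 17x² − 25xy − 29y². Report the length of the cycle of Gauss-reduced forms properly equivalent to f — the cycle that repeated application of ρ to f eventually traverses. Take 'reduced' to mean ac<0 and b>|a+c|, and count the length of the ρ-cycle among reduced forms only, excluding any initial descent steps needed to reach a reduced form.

D = 2597, ⌊√D⌋ = 50
descent: ρ → (-29,25,17)  [lands on river]
river: ρ → (17,43,-11)
river: ρ → (-11,45,13)
river: ρ → (13,33,-29)
ρ-cycle length = 4 (tail of 1 descent step not counted)

4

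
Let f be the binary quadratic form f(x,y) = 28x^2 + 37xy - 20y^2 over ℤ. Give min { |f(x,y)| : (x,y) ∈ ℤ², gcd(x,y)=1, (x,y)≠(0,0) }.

river: ρ → (-20,43,22)
river: ρ → (22,45,-18)
river: ρ → (-18,27,40)
river: ρ → (40,53,-5)
river: ρ → (-5,57,18)
river: ρ → (18,51,-14)
river: ρ → (-14,33,45)
river: ρ → (45,57,-2)
river: ρ → (-2,59,16)
river: ρ → (16,37,-35)
river: ρ → (-35,33,18)
river: ρ → (18,39,-29)
river: ρ → (-29,19,28)
river: ρ → (28,37,-20)
closes: descent 0, river 14
min |a| on river = 2

2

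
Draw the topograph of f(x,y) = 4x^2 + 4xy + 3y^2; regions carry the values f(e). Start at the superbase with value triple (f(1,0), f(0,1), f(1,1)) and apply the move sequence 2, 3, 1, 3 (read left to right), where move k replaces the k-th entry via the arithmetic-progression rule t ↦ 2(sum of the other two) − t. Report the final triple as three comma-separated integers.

start (4,3,11) = (f(1,0),f(0,1),f(1,1))
replace slot 2: 2·(4+11) − 3 = 27 → (4,27,11)
replace slot 3: 2·(4+27) − 11 = 51 → (4,27,51)
replace slot 1: 2·(27+51) − 4 = 152 → (152,27,51)
replace slot 3: 2·(152+27) − 51 = 307 → (152,27,307)

152,27,307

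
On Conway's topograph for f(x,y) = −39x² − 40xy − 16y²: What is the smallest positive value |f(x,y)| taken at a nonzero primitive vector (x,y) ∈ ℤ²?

translate: b→-38 (≡40 mod 78), so (39,40,16)→(39,-38,15)
flip: (39,-38,15)→(15,38,39)
translate: b→8 (≡38 mod 30), so (15,38,39)→(15,8,16)
reduced (well bottom): (15,8,16) with a≤c, −a<b≤a
well minimum |f| = |-15| = 15 (negative-definite)

15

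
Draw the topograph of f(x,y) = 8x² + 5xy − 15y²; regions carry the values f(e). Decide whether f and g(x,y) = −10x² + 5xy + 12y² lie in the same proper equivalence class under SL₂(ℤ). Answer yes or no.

D₁ = 505, D₂ = 505
river cycle of f (length 8): (8, 21, -2), (-2, 19, 18), (18, 17, -3), (-3, 19, 12), (12, 5, -10), (-10, 15, 7), (7, 13, -12), (-12, 11, 8)
river cycle of g (length 8): (12, 19, -3), (-3, 17, 18), (18, 19, -2), (-2, 21, 8), (8, 11, -12), (-12, 13, 7), (7, 15, -10), (-10, 5, 12)
cycles differ ⇒ inequivalent

no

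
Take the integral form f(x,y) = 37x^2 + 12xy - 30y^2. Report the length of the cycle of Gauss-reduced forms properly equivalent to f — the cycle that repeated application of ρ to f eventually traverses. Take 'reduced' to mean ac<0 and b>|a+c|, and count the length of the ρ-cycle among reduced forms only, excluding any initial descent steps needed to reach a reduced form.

D = 4584, ⌊√D⌋ = 67
river: ρ → (-30,48,19)
river: ρ → (19,66,-3)
river: ρ → (-3,66,19)
river: ρ → (19,48,-30)
river: ρ → (-30,12,37)
river: ρ → (37,62,-5)
river: ρ → (-5,58,61)
river: ρ → (61,64,-2)
river: ρ → (-2,64,61)
river: ρ → (61,58,-5)
river: ρ → (-5,62,37)
river: ρ → (37,12,-30)
ρ-cycle length = 12 (tail of 0 descent steps not counted)

12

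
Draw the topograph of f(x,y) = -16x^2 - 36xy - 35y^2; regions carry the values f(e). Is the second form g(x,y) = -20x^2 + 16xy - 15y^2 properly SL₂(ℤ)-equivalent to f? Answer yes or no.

D₁ = -944, D₂ = -944
f is negative-definite; reduce −f:
−f: translate: b→4 (≡36 mod 32), so (16,36,35)→(16,4,15)
−f: flip: (16,4,15)→(15,-4,16)
−f: reduced (well bottom): (15,-4,16) with a≤c, −a<b≤a
flip sign back: reduced form of f is (-15,4,-16)
g is negative-definite; reduce −g:
−g: flip: (20,-16,15)→(15,16,20)
−g: translate: b→-14 (≡16 mod 30), so (15,16,20)→(15,-14,19)
−g: reduced (well bottom): (15,-14,19) with a≤c, −a<b≤a
flip sign back: reduced form of g is (-15,14,-19)
reduced forms (-15, 4, -16) vs (-15, 14, -19) ⇒ inequivalent

no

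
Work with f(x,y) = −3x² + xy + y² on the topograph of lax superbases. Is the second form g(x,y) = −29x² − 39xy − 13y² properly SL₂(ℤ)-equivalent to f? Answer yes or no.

D₁ = 13, D₂ = 13
river cycle of f (length 2): (1, 3, -1), (-1, 3, 1)
river cycle of g (length 2): (1, 3, -1), (-1, 3, 1)
cycles coincide ⇒ equivalent

yes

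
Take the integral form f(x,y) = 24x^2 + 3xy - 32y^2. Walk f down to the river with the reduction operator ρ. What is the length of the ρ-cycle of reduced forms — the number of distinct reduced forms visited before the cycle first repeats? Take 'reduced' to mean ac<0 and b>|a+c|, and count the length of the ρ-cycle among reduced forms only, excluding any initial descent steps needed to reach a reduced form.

D = 3081, ⌊√D⌋ = 55
descent: ρ → (-32,-3,24)
descent: ρ → (24,51,-5)  [lands on river]
river: ρ → (-5,49,34)
river: ρ → (34,19,-20)
river: ρ → (-20,21,33)
river: ρ → (33,45,-8)
river: ρ → (-8,51,15)
river: ρ → (15,39,-26)
river: ρ → (-26,13,28)
river: ρ → (28,43,-11)
river: ρ → (-11,45,24)
ρ-cycle length = 10 (tail of 2 descent steps not counted)

10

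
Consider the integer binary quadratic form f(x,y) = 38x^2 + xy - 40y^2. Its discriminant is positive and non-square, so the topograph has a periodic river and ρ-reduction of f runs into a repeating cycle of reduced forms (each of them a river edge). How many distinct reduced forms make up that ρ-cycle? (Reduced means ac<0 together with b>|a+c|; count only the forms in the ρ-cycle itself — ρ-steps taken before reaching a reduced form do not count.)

D = 6081, ⌊√D⌋ = 77
descent: ρ → (-40,-1,38)
descent: ρ → (38,77,-1)  [lands on river]
river: ρ → (-1,77,38)
river: ρ → (38,75,-3)
river: ρ → (-3,75,38)
ρ-cycle length = 4 (tail of 2 descent steps not counted)

4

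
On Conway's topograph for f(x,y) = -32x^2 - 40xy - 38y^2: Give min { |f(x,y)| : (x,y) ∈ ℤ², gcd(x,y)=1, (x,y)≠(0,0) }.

translate: b→-24 (≡40 mod 64), so (32,40,38)→(32,-24,30)
flip: (32,-24,30)→(30,24,32)
reduced (well bottom): (30,24,32) with a≤c, −a<b≤a
well minimum |f| = |-30| = 30 (negative-definite)

30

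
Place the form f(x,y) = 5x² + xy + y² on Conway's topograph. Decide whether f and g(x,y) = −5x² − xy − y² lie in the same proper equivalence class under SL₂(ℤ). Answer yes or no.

D₁ = -19, D₂ = -19
f: flip: (5,1,1)→(1,-1,5)
f: translate: b→1 (≡-1 mod 2), so (1,-1,5)→(1,1,5)
f: reduced (well bottom): (1,1,5) with a≤c, −a<b≤a
g is negative-definite; reduce −g:
−g: flip: (5,1,1)→(1,-1,5)
−g: translate: b→1 (≡-1 mod 2), so (1,-1,5)→(1,1,5)
−g: reduced (well bottom): (1,1,5) with a≤c, −a<b≤a
flip sign back: reduced form of g is (-1,-1,-5)
reduced forms (1, 1, 5) vs (-1, -1, -5) ⇒ inequivalent

no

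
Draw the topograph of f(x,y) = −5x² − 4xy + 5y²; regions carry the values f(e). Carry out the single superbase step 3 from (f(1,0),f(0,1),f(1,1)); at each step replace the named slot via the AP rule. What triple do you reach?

start (-5,5,-4) = (f(1,0),f(0,1),f(1,1))
replace slot 3: 2·((-5)+5) − (-4) = 4 → (-5,5,4)

-5,5,4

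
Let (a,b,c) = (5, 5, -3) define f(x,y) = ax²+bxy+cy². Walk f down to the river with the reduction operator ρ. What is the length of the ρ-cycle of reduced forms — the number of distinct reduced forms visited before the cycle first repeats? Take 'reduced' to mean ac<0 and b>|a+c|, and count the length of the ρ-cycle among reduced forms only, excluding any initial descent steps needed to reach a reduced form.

D = 85, ⌊√D⌋ = 9
river: ρ → (-3,7,3)
river: ρ → (3,5,-5)
river: ρ → (-5,5,3)
river: ρ → (3,7,-3)
river: ρ → (-3,5,5)
river: ρ → (5,5,-3)
ρ-cycle length = 6 (tail of 0 descent steps not counted)

6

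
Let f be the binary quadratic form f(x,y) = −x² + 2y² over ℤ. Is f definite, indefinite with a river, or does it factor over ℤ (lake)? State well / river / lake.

D = b²−4ac = 0² − 4·(-1)·2 = 8
D > 0 non-square ⇒ indefinite ⇒ periodic river

river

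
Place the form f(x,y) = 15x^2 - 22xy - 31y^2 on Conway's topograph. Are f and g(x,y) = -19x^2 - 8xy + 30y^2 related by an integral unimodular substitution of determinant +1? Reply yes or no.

D₁ = 2344, D₂ = 2344
river cycle of f (length 46): (-31, 22, 15), (15, 38, -15), (-15, 22, 31), (31, 40, -6), (-6, 44, 17), (17, 24, -26), (-26, 28, 15), (15, 32, -22), (-22, 12, 25), (25, 38, -9), … (36 more)
river cycle of g (length 42): (-19, 30, 19), (19, 46, -3), (-3, 44, 34), (34, 24, -13), (-13, 28, 30), (30, 32, -11), (-11, 34, 27), (27, 20, -18), (-18, 16, 29), (29, 42, -5), … (32 more)
cycles differ ⇒ inequivalent

no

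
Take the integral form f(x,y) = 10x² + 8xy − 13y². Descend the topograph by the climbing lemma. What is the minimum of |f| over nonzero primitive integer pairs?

river: ρ → (-13,18,5)
river: ρ → (5,22,-5)
river: ρ → (-5,18,13)
river: ρ → (13,8,-10)
river: ρ → (-10,12,11)
river: ρ → (11,10,-11)
river: ρ → (-11,12,10)
river: ρ → (10,8,-13)
closes: descent 0, river 8
min |a| on river = 5

5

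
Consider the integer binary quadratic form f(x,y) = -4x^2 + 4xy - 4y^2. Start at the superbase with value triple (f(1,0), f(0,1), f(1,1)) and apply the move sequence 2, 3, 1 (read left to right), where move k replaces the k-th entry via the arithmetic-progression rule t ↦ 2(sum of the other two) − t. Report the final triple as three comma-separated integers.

start (-4,-4,-4) = (f(1,0),f(0,1),f(1,1))
replace slot 2: 2·((-4)+(-4)) − (-4) = -12 → (-4,-12,-4)
replace slot 3: 2·((-4)+(-12)) − (-4) = -28 → (-4,-12,-28)
replace slot 1: 2·((-12)+(-28)) − (-4) = -76 → (-76,-12,-28)

-76,-12,-28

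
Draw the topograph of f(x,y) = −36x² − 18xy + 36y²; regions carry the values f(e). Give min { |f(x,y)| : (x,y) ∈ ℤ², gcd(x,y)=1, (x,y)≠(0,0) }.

descent: ρ → (36,18,-36)  [lands on river]
river: ρ → (-36,54,18)
river: ρ → (18,54,-36)
river: ρ → (-36,18,36)
river: ρ → (36,54,-18)
river: ρ → (-18,54,36)
closes: descent 1, river 6
min |a| on river = 18

18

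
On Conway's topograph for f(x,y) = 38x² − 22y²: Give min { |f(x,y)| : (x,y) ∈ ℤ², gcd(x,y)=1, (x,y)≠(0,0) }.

descent: ρ → (-22,44,16)  [lands on river]
river: ρ → (16,52,-10)
river: ρ → (-10,48,26)
river: ρ → (26,56,-2)
river: ρ → (-2,56,26)
river: ρ → (26,48,-10)
river: ρ → (-10,52,16)
river: ρ → (16,44,-22)
closes: descent 1, river 8
min |a| on river = 2

2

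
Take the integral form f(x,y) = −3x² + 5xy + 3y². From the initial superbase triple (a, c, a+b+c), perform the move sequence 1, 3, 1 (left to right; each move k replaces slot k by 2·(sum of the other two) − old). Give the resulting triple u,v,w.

start (-3,3,5) = (f(1,0),f(0,1),f(1,1))
replace slot 1: 2·(3+5) − (-3) = 19 → (19,3,5)
replace slot 3: 2·(19+3) − 5 = 39 → (19,3,39)
replace slot 1: 2·(3+39) − 19 = 65 → (65,3,39)

65,3,39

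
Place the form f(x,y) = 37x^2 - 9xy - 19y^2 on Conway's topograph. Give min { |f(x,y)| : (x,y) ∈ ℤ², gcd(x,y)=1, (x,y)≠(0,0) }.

descent: ρ → (-19,47,9)  [lands on river]
river: ρ → (9,43,-29)
river: ρ → (-29,15,23)
river: ρ → (23,31,-21)
river: ρ → (-21,53,1)
river: ρ → (1,53,-21)
river: ρ → (-21,31,23)
river: ρ → (23,15,-29)
river: ρ → (-29,43,9)
river: ρ → (9,47,-19)
river: ρ → (-19,29,27)
river: ρ → (27,25,-21)
river: ρ → (-21,17,31)
river: ρ → (31,45,-7)
river: ρ → (-7,53,3)
river: ρ → (3,49,-41)
river: ρ → (-41,33,11)
river: ρ → (11,33,-41)
river: ρ → (-41,49,3)
river: ρ → (3,53,-7)
river: ρ → (-7,45,31)
river: ρ → (31,17,-21)
river: ρ → (-21,25,27)
river: ρ → (27,29,-19)
closes: descent 1, river 24
min |a| on river = 1

1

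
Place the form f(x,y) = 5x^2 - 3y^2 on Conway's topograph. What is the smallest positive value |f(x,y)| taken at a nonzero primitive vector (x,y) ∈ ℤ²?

descent: ρ → (-3,6,2)  [lands on river]
river: ρ → (2,6,-3)
closes: descent 1, river 2
min |a| on river = 2

2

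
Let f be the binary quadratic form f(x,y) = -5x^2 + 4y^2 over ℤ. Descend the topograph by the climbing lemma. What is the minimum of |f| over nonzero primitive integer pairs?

descent: ρ → (4,8,-1)  [lands on river]
river: ρ → (-1,8,4)
closes: descent 1, river 2
min |a| on river = 1

1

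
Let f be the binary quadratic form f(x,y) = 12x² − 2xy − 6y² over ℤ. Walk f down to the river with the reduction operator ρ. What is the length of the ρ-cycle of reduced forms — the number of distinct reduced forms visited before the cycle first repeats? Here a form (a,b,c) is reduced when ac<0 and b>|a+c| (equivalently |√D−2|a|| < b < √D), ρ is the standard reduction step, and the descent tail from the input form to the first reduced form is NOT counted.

D = 292, ⌊√D⌋ = 17
descent: ρ → (-6,14,4)  [lands on river]
river: ρ → (4,10,-12)
river: ρ → (-12,14,2)
river: ρ → (2,14,-12)
river: ρ → (-12,10,4)
river: ρ → (4,14,-6)
river: ρ → (-6,10,8)
river: ρ → (8,6,-8)
river: ρ → (-8,10,6)
river: ρ → (6,14,-4)
river: ρ → (-4,10,12)
river: ρ → (12,14,-2)
river: ρ → (-2,14,12)
river: ρ → (12,10,-4)
river: ρ → (-4,14,6)
river: ρ → (6,10,-8)
river: ρ → (-8,6,8)
river: ρ → (8,10,-6)
ρ-cycle length = 18 (tail of 1 descent step not counted)

18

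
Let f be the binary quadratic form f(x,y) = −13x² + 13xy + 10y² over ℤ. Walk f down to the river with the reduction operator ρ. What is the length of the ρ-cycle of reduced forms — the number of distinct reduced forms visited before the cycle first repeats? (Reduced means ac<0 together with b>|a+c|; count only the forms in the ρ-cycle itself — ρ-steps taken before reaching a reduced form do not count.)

D = 689, ⌊√D⌋ = 26
river: ρ → (10,7,-16)
river: ρ → (-16,25,1)
river: ρ → (1,25,-16)
river: ρ → (-16,7,10)
river: ρ → (10,13,-13)
river: ρ → (-13,13,10)
ρ-cycle length = 6 (tail of 0 descent steps not counted)

6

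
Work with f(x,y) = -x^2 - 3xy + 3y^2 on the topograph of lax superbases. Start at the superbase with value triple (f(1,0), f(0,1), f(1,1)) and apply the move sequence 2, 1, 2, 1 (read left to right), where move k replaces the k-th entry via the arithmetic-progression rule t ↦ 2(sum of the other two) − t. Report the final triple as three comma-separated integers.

start (-1,3,-1) = (f(1,0),f(0,1),f(1,1))
replace slot 2: 2·((-1)+(-1)) − 3 = -7 → (-1,-7,-1)
replace slot 1: 2·((-7)+(-1)) − (-1) = -15 → (-15,-7,-1)
replace slot 2: 2·((-15)+(-1)) − (-7) = -25 → (-15,-25,-1)
replace slot 1: 2·((-25)+(-1)) − (-15) = -37 → (-37,-25,-1)

-37,-25,-1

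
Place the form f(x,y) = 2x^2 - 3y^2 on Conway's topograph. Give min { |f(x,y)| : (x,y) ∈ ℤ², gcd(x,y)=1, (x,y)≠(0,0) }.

descent: ρ → (-3,0,2)
descent: ρ → (2,4,-1)  [lands on river]
river: ρ → (-1,4,2)
closes: descent 2, river 2
min |a| on river = 1

1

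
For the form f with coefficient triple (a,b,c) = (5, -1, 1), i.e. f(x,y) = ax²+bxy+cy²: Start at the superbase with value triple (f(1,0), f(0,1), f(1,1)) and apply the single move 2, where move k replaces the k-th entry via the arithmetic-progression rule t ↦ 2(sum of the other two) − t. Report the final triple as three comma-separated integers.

start (5,1,5) = (f(1,0),f(0,1),f(1,1))
replace slot 2: 2·(5+5) − 1 = 19 → (5,19,5)

5,19,5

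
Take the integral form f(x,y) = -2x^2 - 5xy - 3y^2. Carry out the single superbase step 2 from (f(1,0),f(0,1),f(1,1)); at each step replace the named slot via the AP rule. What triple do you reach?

start (-2,-3,-10) = (f(1,0),f(0,1),f(1,1))
replace slot 2: 2·((-2)+(-10)) − (-3) = -21 → (-2,-21,-10)

-2,-21,-10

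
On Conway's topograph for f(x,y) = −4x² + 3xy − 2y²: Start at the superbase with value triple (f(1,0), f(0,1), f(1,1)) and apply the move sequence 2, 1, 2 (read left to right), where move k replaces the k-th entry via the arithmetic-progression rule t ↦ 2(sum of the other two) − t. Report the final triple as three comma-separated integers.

start (-4,-2,-3) = (f(1,0),f(0,1),f(1,1))
replace slot 2: 2·((-4)+(-3)) − (-2) = -12 → (-4,-12,-3)
replace slot 1: 2·((-12)+(-3)) − (-4) = -26 → (-26,-12,-3)
replace slot 2: 2·((-26)+(-3)) − (-12) = -46 → (-26,-46,-3)

-26,-46,-3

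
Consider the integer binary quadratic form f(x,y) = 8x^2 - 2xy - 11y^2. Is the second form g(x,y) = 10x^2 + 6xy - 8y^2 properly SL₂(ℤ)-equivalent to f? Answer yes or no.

D₁ = 356, D₂ = 356
river cycle of f (length 10): (8, 14, -5), (-5, 16, 5), (5, 14, -8), (-8, 18, 1), (1, 18, -8), (-8, 14, 5), (5, 16, -5), (-5, 14, 8), (8, 18, -1), (-1, 18, 8)
river cycle of g (length 14): (-8, 10, 8), (8, 6, -10), (-10, 14, 4), (4, 18, -2), (-2, 18, 4), (4, 14, -10), (-10, 6, 8), (8, 10, -8), (-8, 6, 10), (10, 14, -4), … (4 more)
cycles differ ⇒ inequivalent

no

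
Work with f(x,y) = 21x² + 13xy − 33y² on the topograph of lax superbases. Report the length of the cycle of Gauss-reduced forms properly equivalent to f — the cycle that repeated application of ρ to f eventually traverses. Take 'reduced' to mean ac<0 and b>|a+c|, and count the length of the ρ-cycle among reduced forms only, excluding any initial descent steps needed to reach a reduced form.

D = 2941, ⌊√D⌋ = 54
river: ρ → (-33,53,1)
river: ρ → (1,53,-33)
river: ρ → (-33,13,21)
river: ρ → (21,29,-25)
river: ρ → (-25,21,25)
river: ρ → (25,29,-21)
river: ρ → (-21,13,33)
river: ρ → (33,53,-1)
river: ρ → (-1,53,33)
river: ρ → (33,13,-21)
river: ρ → (-21,29,25)
river: ρ → (25,21,-25)
river: ρ → (-25,29,21)
river: ρ → (21,13,-33)
ρ-cycle length = 14 (tail of 0 descent steps not counted)

14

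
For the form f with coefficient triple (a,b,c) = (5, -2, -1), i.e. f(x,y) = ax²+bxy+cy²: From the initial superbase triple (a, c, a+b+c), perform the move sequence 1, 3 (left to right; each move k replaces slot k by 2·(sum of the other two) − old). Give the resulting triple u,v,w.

start (5,-1,2) = (f(1,0),f(0,1),f(1,1))
replace slot 1: 2·((-1)+2) − 5 = -3 → (-3,-1,2)
replace slot 3: 2·((-3)+(-1)) − 2 = -10 → (-3,-1,-10)

-3,-1,-10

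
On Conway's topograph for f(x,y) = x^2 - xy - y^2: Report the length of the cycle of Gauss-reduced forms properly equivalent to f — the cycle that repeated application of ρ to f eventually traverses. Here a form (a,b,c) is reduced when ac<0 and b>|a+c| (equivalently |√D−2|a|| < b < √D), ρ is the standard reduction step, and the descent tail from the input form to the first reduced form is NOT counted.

D = 5, ⌊√D⌋ = 2
descent: ρ → (-1,1,1)  [lands on river]
river: ρ → (1,1,-1)
ρ-cycle length = 2 (tail of 1 descent step not counted)

2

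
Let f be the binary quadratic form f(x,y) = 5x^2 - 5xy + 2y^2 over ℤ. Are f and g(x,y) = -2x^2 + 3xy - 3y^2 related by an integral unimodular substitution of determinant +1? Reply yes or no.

D₁ = -15, D₂ = -15
f: translate: b→5 (≡-5 mod 10), so (5,-5,2)→(5,5,2)
f: flip: (5,5,2)→(2,-5,5)
f: translate: b→-1 (≡-5 mod 4), so (2,-5,5)→(2,-1,2)
f: flip: (2,-1,2)→(2,1,2)
f: reduced (well bottom): (2,1,2) with a≤c, −a<b≤a
g is negative-definite; reduce −g:
−g: translate: b→1 (≡-3 mod 4), so (2,-3,3)→(2,1,2)
−g: reduced (well bottom): (2,1,2) with a≤c, −a<b≤a
flip sign back: reduced form of g is (-2,-1,-2)
reduced forms (2, 1, 2) vs (-2, -1, -2) ⇒ inequivalent

no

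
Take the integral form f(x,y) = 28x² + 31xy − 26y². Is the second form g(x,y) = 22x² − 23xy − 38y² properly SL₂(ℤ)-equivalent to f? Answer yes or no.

D₁ = 3873, D₂ = 3873
river cycle of f (length 26): (-26, 21, 33), (33, 45, -14), (-14, 39, 42), (42, 45, -11), (-11, 43, 46), (46, 49, -8), (-8, 47, 52), (52, 57, -3), (-3, 57, 52), (52, 47, -8), … (16 more)
river cycle of g (length 20): (-38, 23, 22), (22, 21, -39), (-39, 57, 4), (4, 55, -53), (-53, 51, 6), (6, 57, -26), (-26, 47, 16), (16, 49, -23), (-23, 43, 22), (22, 45, -21), … (10 more)
cycles differ ⇒ inequivalent

no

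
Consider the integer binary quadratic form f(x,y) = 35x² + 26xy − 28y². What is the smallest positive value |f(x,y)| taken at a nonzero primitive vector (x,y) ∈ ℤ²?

river: ρ → (-28,30,33)
river: ρ → (33,36,-25)
river: ρ → (-25,64,5)
river: ρ → (5,66,-12)
river: ρ → (-12,54,35)
river: ρ → (35,16,-31)
river: ρ → (-31,46,20)
river: ρ → (20,34,-43)
river: ρ → (-43,52,11)
river: ρ → (11,58,-28)
river: ρ → (-28,54,15)
river: ρ → (15,66,-4)
river: ρ → (-4,62,47)
river: ρ → (47,32,-19)
river: ρ → (-19,44,35)
river: ρ → (35,26,-28)
closes: descent 0, river 16
min |a| on river = 4

4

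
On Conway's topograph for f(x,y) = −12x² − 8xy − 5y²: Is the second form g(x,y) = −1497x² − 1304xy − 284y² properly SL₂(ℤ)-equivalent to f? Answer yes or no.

D₁ = -176, D₂ = -176
f is negative-definite; reduce −f:
−f: flip: (12,8,5)→(5,-8,12)
−f: translate: b→2 (≡-8 mod 10), so (5,-8,12)→(5,2,9)
−f: reduced (well bottom): (5,2,9) with a≤c, −a<b≤a
flip sign back: reduced form of f is (-5,-2,-9)
g is negative-definite; reduce −g:
−g: flip: (1497,1304,284)→(284,-1304,1497)
−g: translate: b→-168 (≡-1304 mod 568), so (284,-1304,1497)→(284,-168,25)
−g: flip: (284,-168,25)→(25,168,284)
−g: translate: b→18 (≡168 mod 50), so (25,168,284)→(25,18,5)
−g: flip: (25,18,5)→(5,-18,25)
−g: translate: b→2 (≡-18 mod 10), so (5,-18,25)→(5,2,9)
−g: reduced (well bottom): (5,2,9) with a≤c, −a<b≤a
flip sign back: reduced form of g is (-5,-2,-9)
reduced forms (-5, -2, -9) vs (-5, -2, -9) ⇒ equivalent

yes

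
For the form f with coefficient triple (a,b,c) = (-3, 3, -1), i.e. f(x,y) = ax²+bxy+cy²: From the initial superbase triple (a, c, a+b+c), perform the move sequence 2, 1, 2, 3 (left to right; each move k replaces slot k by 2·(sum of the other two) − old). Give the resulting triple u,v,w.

start (-3,-1,-1) = (f(1,0),f(0,1),f(1,1))
replace slot 2: 2·((-3)+(-1)) − (-1) = -7 → (-3,-7,-1)
replace slot 1: 2·((-7)+(-1)) − (-3) = -13 → (-13,-7,-1)
replace slot 2: 2·((-13)+(-1)) − (-7) = -21 → (-13,-21,-1)
replace slot 3: 2·((-13)+(-21)) − (-1) = -67 → (-13,-21,-67)

-13,-21,-67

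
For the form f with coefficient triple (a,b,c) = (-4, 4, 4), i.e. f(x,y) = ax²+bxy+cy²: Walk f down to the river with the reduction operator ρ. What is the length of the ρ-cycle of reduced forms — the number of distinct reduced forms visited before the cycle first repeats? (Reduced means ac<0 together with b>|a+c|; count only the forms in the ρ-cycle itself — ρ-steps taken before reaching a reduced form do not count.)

D = 80, ⌊√D⌋ = 8
river: ρ → (4,4,-4)
river: ρ → (-4,4,4)
ρ-cycle length = 2 (tail of 0 descent steps not counted)

2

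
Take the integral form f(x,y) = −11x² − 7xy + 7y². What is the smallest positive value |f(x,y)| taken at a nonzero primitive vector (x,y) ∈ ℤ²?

descent: ρ → (7,7,-11)  [lands on river]
river: ρ → (-11,15,3)
river: ρ → (3,15,-11)
river: ρ → (-11,7,7)
closes: descent 1, river 4
min |a| on river = 3

3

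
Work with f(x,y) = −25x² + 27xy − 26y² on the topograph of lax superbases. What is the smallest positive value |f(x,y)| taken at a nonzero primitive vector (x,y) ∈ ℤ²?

translate: b→23 (≡-27 mod 50), so (25,-27,26)→(25,23,24)
flip: (25,23,24)→(24,-23,25)
reduced (well bottom): (24,-23,25) with a≤c, −a<b≤a
well minimum |f| = |-24| = 24 (negative-definite)

24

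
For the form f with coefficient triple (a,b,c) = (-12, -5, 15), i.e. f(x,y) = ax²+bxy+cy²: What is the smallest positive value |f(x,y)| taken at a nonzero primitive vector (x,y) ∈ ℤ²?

descent: ρ → (15,5,-12)  [lands on river]
river: ρ → (-12,19,8)
river: ρ → (8,13,-18)
river: ρ → (-18,23,3)
river: ρ → (3,25,-10)
river: ρ → (-10,15,13)
river: ρ → (13,11,-12)
river: ρ → (-12,13,12)
river: ρ → (12,11,-13)
river: ρ → (-13,15,10)
river: ρ → (10,25,-3)
river: ρ → (-3,23,18)
river: ρ → (18,13,-8)
river: ρ → (-8,19,12)
river: ρ → (12,5,-15)
river: ρ → (-15,25,2)
river: ρ → (2,27,-2)
river: ρ → (-2,25,15)
closes: descent 1, river 18
min |a| on river = 2

2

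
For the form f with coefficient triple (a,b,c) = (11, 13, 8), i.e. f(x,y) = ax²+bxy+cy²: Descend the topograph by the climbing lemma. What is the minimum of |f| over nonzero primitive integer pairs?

translate: b→-9 (≡13 mod 22), so (11,13,8)→(11,-9,6)
flip: (11,-9,6)→(6,9,11)
translate: b→-3 (≡9 mod 12), so (6,9,11)→(6,-3,8)
reduced (well bottom): (6,-3,8) with a≤c, −a<b≤a
well minimum = a = 6

6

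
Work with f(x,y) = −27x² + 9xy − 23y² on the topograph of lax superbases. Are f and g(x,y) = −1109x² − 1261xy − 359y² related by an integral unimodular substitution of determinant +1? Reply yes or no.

D₁ = -2403, D₂ = -2403
f is negative-definite; reduce −f:
−f: flip: (27,-9,23)→(23,9,27)
−f: reduced (well bottom): (23,9,27) with a≤c, −a<b≤a
flip sign back: reduced form of f is (-23,-9,-27)
g is negative-definite; reduce −g:
−g: translate: b→-957 (≡1261 mod 2218), so (1109,1261,359)→(1109,-957,207)
−g: flip: (1109,-957,207)→(207,957,1109)
−g: translate: b→129 (≡957 mod 414), so (207,957,1109)→(207,129,23)
−g: flip: (207,129,23)→(23,-129,207)
−g: translate: b→9 (≡-129 mod 46), so (23,-129,207)→(23,9,27)
−g: reduced (well bottom): (23,9,27) with a≤c, −a<b≤a
flip sign back: reduced form of g is (-23,-9,-27)
reduced forms (-23, -9, -27) vs (-23, -9, -27) ⇒ equivalent

yes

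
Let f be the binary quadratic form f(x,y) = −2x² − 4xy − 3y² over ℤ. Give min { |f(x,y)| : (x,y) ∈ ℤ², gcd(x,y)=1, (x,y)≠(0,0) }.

translate: b→0 (≡4 mod 4), so (2,4,3)→(2,0,1)
flip: (2,0,1)→(1,0,2)
reduced (well bottom): (1,0,2) with a≤c, −a<b≤a
well minimum |f| = |-1| = 1 (negative-definite)

1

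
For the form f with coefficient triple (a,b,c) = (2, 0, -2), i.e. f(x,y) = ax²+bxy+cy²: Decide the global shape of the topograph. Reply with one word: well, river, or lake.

D = b²−4ac = 0² − 4·2·(-2) = 16
D = 4² is a perfect square ⇒ form factors over ℤ ⇒ lakes

lake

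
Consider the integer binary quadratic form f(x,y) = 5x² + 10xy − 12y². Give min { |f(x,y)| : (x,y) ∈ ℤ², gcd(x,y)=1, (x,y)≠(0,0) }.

river: ρ → (-12,14,3)
river: ρ → (3,16,-7)
river: ρ → (-7,12,7)
river: ρ → (7,16,-3)
river: ρ → (-3,14,12)
river: ρ → (12,10,-5)
river: ρ → (-5,10,12)
river: ρ → (12,14,-3)
river: ρ → (-3,16,7)
river: ρ → (7,12,-7)
river: ρ → (-7,16,3)
river: ρ → (3,14,-12)
river: ρ → (-12,10,5)
river: ρ → (5,10,-12)
closes: descent 0, river 14
min |a| on river = 3

3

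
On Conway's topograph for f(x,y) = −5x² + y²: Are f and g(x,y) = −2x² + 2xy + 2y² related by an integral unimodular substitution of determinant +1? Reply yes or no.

D₁ = 20, D₂ = 20
river cycle of f (length 2): (1, 4, -1), (-1, 4, 1)
river cycle of g (length 2): (2, 2, -2), (-2, 2, 2)
cycles differ ⇒ inequivalent

no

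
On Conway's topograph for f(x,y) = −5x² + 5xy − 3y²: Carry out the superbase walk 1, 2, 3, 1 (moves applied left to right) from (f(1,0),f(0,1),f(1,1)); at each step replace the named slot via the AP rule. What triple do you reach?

start (-5,-3,-3) = (f(1,0),f(0,1),f(1,1))
replace slot 1: 2·((-3)+(-3)) − (-5) = -7 → (-7,-3,-3)
replace slot 2: 2·((-7)+(-3)) − (-3) = -17 → (-7,-17,-3)
replace slot 3: 2·((-7)+(-17)) − (-3) = -45 → (-7,-17,-45)
replace slot 1: 2·((-17)+(-45)) − (-7) = -117 → (-117,-17,-45)

-117,-17,-45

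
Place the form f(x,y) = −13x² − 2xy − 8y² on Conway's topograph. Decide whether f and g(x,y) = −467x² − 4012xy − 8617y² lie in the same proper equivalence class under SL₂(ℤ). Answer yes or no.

D₁ = -412, D₂ = -412
f is negative-definite; reduce −f:
−f: flip: (13,2,8)→(8,-2,13)
−f: reduced (well bottom): (8,-2,13) with a≤c, −a<b≤a
flip sign back: reduced form of f is (-8,2,-13)
g is negative-definite; reduce −g:
−g: translate: b→276 (≡4012 mod 934), so (467,4012,8617)→(467,276,41)
−g: flip: (467,276,41)→(41,-276,467)
−g: translate: b→-30 (≡-276 mod 82), so (41,-276,467)→(41,-30,8)
−g: flip: (41,-30,8)→(8,30,41)
−g: translate: b→-2 (≡30 mod 16), so (8,30,41)→(8,-2,13)
−g: reduced (well bottom): (8,-2,13) with a≤c, −a<b≤a
flip sign back: reduced form of g is (-8,2,-13)
reduced forms (-8, 2, -13) vs (-8, 2, -13) ⇒ equivalent

yes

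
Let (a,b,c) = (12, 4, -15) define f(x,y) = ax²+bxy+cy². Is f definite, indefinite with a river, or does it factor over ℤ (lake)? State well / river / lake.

D = b²−4ac = 4² − 4·12·(-15) = 736
D > 0 non-square ⇒ indefinite ⇒ periodic river

river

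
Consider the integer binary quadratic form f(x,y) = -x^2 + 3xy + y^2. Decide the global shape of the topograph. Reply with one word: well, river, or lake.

D = b²−4ac = 3² − 4·(-1)·1 = 13
D > 0 non-square ⇒ indefinite ⇒ periodic river

river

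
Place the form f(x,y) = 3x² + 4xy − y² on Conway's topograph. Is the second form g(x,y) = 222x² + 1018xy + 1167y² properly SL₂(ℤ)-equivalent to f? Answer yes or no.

D₁ = 28, D₂ = 28
river cycle of f (length 4): (-1, 4, 3), (3, 2, -2), (-2, 2, 3), (3, 4, -1)
river cycle of g (length 4): (3, 4, -1), (-1, 4, 3), (3, 2, -2), (-2, 2, 3)
cycles coincide ⇒ equivalent

yes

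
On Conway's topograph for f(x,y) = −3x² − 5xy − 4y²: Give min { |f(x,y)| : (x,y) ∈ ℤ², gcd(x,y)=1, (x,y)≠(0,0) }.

translate: b→-1 (≡5 mod 6), so (3,5,4)→(3,-1,2)
flip: (3,-1,2)→(2,1,3)
reduced (well bottom): (2,1,3) with a≤c, −a<b≤a
well minimum |f| = |-2| = 2 (negative-definite)

2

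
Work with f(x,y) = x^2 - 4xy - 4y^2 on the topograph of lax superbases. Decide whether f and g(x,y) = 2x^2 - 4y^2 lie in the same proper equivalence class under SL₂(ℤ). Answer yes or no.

D₁ = 32, D₂ = 32
river cycle of f (length 2): (-4, 4, 1), (1, 4, -4)
river cycle of g (length 2): (2, 4, -2), (-2, 4, 2)
cycles differ ⇒ inequivalent

no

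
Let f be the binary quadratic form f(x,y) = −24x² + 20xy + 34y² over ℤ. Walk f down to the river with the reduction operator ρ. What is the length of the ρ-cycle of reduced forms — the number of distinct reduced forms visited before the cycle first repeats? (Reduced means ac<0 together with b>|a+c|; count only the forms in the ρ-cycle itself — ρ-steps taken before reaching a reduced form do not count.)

D = 3664, ⌊√D⌋ = 60
river: ρ → (34,48,-10)
river: ρ → (-10,52,24)
river: ρ → (24,44,-18)
river: ρ → (-18,28,40)
river: ρ → (40,52,-6)
river: ρ → (-6,56,22)
river: ρ → (22,32,-30)
river: ρ → (-30,28,24)
river: ρ → (24,20,-34)
river: ρ → (-34,48,10)
river: ρ → (10,52,-24)
river: ρ → (-24,44,18)
river: ρ → (18,28,-40)
river: ρ → (-40,52,6)
river: ρ → (6,56,-22)
river: ρ → (-22,32,30)
river: ρ → (30,28,-24)
river: ρ → (-24,20,34)
ρ-cycle length = 18 (tail of 0 descent steps not counted)

18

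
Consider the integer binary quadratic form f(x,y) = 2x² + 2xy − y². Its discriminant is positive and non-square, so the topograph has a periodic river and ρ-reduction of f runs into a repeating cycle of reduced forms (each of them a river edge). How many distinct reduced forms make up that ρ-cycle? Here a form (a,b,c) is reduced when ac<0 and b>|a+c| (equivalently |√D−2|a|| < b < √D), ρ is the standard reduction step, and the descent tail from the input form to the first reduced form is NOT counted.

D = 12, ⌊√D⌋ = 3
river: ρ → (-1,2,2)
river: ρ → (2,2,-1)
ρ-cycle length = 2 (tail of 0 descent steps not counted)

2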